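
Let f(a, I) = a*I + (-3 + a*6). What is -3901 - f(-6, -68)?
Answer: -4270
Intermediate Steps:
f(a, I) = -3 + 6*a + I*a (f(a, I) = I*a + (-3 + 6*a) = -3 + 6*a + I*a)
-3901 - f(-6, -68) = -3901 - (-3 + 6*(-6) - 68*(-6)) = -3901 - (-3 - 36 + 408) = -3901 - 1*369 = -3901 - 369 = -4270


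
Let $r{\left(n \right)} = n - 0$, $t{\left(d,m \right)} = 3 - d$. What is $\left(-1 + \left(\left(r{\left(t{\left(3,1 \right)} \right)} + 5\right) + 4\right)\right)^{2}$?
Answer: $64$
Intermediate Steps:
$r{\left(n \right)} = n$ ($r{\left(n \right)} = n + 0 = n$)
$\left(-1 + \left(\left(r{\left(t{\left(3,1 \right)} \right)} + 5\right) + 4\right)\right)^{2} = \left(-1 + \left(\left(\left(3 - 3\right) + 5\right) + 4\right)\right)^{2} = \left(-1 + \left(\left(0 + 5\right) + 4\right)\right)^{2} = \left(-1 + \left(5 + 4\right)\right)^{2} = \left(-1 + 9\right)^{2} = 8^{2} = 64$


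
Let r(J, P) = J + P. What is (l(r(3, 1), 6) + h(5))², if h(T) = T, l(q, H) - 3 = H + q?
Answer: 324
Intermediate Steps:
l(q, H) = 3 + H + q (l(q, H) = 3 + (H + q) = 3 + H + q)
(l(r(3, 1), 6) + h(5))² = ((3 + 6 + (3 + 1)) + 5)² = ((3 + 6 + 4) + 5)² = (13 + 5)² = 18² = 324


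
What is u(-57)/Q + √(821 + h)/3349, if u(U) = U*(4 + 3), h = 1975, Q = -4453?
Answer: 399/4453 + 2*√699/3349 ≈ 0.10539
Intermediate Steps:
u(U) = 7*U (u(U) = U*7 = 7*U)
u(-57)/Q + √(821 + h)/3349 = (7*(-57))/(-4453) + √(821 + 1975)/3349 = -399*(-1/4453) + √2796*(1/3349) = 399/4453 + (2*√699)*(1/3349) = 399/4453 + 2*√699/3349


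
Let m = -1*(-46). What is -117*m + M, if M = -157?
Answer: -5539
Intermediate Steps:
m = 46
-117*m + M = -117*46 - 157 = -5382 - 157 = -5539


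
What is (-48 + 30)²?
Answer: 324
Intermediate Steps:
(-48 + 30)² = (-18)² = 324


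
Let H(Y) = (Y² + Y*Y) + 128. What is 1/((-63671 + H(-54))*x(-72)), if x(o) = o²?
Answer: -1/299173824 ≈ -3.3425e-9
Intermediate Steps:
H(Y) = 128 + 2*Y² (H(Y) = (Y² + Y²) + 128 = 2*Y² + 128 = 128 + 2*Y²)
1/((-63671 + H(-54))*x(-72)) = 1/((-63671 + (128 + 2*(-54)²))*((-72)²)) = 1/((-63671 + (128 + 2*2916))*5184) = (1/5184)/(-63671 + (128 + 5832)) = (1/5184)/(-63671 + 5960) = (1/5184)/(-57711) = -1/57711*1/5184 = -1/299173824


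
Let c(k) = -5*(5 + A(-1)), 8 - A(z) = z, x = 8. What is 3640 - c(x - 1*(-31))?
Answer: 3710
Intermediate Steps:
A(z) = 8 - z
c(k) = -70 (c(k) = -5*(5 + (8 - 1*(-1))) = -5*(5 + (8 + 1)) = -5*(5 + 9) = -5*14 = -70)
3640 - c(x - 1*(-31)) = 3640 - 1*(-70) = 3640 + 70 = 3710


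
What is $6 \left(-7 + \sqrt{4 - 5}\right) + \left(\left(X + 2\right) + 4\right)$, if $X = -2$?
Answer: $-38 + 6 i \approx -38.0 + 6.0 i$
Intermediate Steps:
$6 \left(-7 + \sqrt{4 - 5}\right) + \left(\left(X + 2\right) + 4\right) = 6 \left(-7 + \sqrt{4 - 5}\right) + \left(\left(-2 + 2\right) + 4\right) = 6 \left(-7 + \sqrt{-1}\right) + \left(0 + 4\right) = 6 \left(-7 + i\right) + 4 = \left(-42 + 6 i\right) + 4 = -38 + 6 i$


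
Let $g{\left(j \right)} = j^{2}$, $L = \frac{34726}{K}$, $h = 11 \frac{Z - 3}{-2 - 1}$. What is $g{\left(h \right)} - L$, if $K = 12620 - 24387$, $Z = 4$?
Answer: $\frac{1736341}{105903} \approx 16.396$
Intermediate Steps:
$K = -11767$ ($K = 12620 - 24387 = -11767$)
$h = - \frac{11}{3}$ ($h = 11 \frac{4 - 3}{-2 - 1} = 11 \cdot 1 \frac{1}{-3} = 11 \cdot 1 \left(- \frac{1}{3}\right) = 11 \left(- \frac{1}{3}\right) = - \frac{11}{3} \approx -3.6667$)
$L = - \frac{34726}{11767}$ ($L = \frac{34726}{-11767} = 34726 \left(- \frac{1}{11767}\right) = - \frac{34726}{11767} \approx -2.9511$)
$g{\left(h \right)} - L = \left(- \frac{11}{3}\right)^{2} - - \frac{34726}{11767} = \frac{121}{9} + \frac{34726}{11767} = \frac{1736341}{105903}$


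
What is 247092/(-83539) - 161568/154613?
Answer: -51700864548/12916215407 ≈ -4.0028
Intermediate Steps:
247092/(-83539) - 161568/154613 = 247092*(-1/83539) - 161568*1/154613 = -247092/83539 - 161568/154613 = -51700864548/12916215407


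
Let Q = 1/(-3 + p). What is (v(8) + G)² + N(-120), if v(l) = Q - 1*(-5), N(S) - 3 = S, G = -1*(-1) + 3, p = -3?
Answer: -1403/36 ≈ -38.972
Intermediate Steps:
G = 4 (G = 1 + 3 = 4)
Q = -⅙ (Q = 1/(-3 - 3) = 1/(-6) = -⅙ ≈ -0.16667)
N(S) = 3 + S
v(l) = 29/6 (v(l) = -⅙ - 1*(-5) = -⅙ + 5 = 29/6)
(v(8) + G)² + N(-120) = (29/6 + 4)² + (3 - 120) = (53/6)² - 117 = 2809/36 - 117 = -1403/36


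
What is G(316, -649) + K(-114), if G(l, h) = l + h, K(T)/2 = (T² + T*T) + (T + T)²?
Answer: 155619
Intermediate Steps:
K(T) = 12*T² (K(T) = 2*((T² + T*T) + (T + T)²) = 2*((T² + T²) + (2*T)²) = 2*(2*T² + 4*T²) = 2*(6*T²) = 12*T²)
G(l, h) = h + l
G(316, -649) + K(-114) = (-649 + 316) + 12*(-114)² = -333 + 12*12996 = -333 + 155952 = 155619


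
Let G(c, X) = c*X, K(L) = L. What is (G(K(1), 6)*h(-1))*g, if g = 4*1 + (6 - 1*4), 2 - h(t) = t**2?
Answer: 36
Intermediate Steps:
h(t) = 2 - t**2
g = 6 (g = 4 + (6 - 4) = 4 + 2 = 6)
G(c, X) = X*c
(G(K(1), 6)*h(-1))*g = ((6*1)*(2 - 1*(-1)**2))*6 = (6*(2 - 1*1))*6 = (6*(2 - 1))*6 = (6*1)*6 = 6*6 = 36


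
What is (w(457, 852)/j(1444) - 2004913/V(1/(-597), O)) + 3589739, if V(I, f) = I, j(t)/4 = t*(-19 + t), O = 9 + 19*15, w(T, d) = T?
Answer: 9881263062240457/8230800 ≈ 1.2005e+9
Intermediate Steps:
O = 294 (O = 9 + 285 = 294)
j(t) = 4*t*(-19 + t) (j(t) = 4*(t*(-19 + t)) = 4*t*(-19 + t))
(w(457, 852)/j(1444) - 2004913/V(1/(-597), O)) + 3589739 = (457/((4*1444*(-19 + 1444))) - 2004913/(1/(-597))) + 3589739 = (457/((4*1444*1425)) - 2004913/(-1/597)) + 3589739 = (457/8230800 - 2004913*(-597)) + 3589739 = (457*(1/8230800) + 1196933061) + 3589739 = (457/8230800 + 1196933061) + 3589739 = 9851716638479257/8230800 + 3589739 = 9881263062240457/8230800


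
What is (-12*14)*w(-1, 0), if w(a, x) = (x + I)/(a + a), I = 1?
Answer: 84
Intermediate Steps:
w(a, x) = (1 + x)/(2*a) (w(a, x) = (x + 1)/(a + a) = (1 + x)/((2*a)) = (1 + x)*(1/(2*a)) = (1 + x)/(2*a))
(-12*14)*w(-1, 0) = (-12*14)*((½)*(1 + 0)/(-1)) = -84*(-1) = -168*(-½) = 84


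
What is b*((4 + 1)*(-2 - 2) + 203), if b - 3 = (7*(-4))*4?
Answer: -19947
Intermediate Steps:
b = -109 (b = 3 + (7*(-4))*4 = 3 - 28*4 = 3 - 112 = -109)
b*((4 + 1)*(-2 - 2) + 203) = -109*((4 + 1)*(-2 - 2) + 203) = -109*(5*(-4) + 203) = -109*(-20 + 203) = -109*183 = -19947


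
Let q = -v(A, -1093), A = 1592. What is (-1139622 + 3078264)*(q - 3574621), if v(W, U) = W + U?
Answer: -6930877787040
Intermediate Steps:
v(W, U) = U + W
q = -499 (q = -(-1093 + 1592) = -1*499 = -499)
(-1139622 + 3078264)*(q - 3574621) = (-1139622 + 3078264)*(-499 - 3574621) = 1938642*(-3575120) = -6930877787040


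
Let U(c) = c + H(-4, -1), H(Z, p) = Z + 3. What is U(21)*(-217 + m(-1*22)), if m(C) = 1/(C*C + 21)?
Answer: -438336/101 ≈ -4340.0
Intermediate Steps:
H(Z, p) = 3 + Z
U(c) = -1 + c (U(c) = c + (3 - 4) = c - 1 = -1 + c)
m(C) = 1/(21 + C**2) (m(C) = 1/(C**2 + 21) = 1/(21 + C**2))
U(21)*(-217 + m(-1*22)) = (-1 + 21)*(-217 + 1/(21 + (-1*22)**2)) = 20*(-217 + 1/(21 + (-22)**2)) = 20*(-217 + 1/(21 + 484)) = 20*(-217 + 1/505) = 20*(-109584/505) = -438336/101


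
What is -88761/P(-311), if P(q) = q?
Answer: 88761/311 ≈ 285.41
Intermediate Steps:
-88761/P(-311) = -88761/(-311) = -88761*(-1/311) = 88761/311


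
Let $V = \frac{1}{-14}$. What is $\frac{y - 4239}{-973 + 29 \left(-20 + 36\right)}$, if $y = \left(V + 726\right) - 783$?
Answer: $\frac{60145}{7126} \approx 8.4402$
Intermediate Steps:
$V = - \frac{1}{14} \approx -0.071429$
$y = - \frac{799}{14}$ ($y = \left(- \frac{1}{14} + 726\right) - 783 = \frac{10163}{14} - 783 = - \frac{799}{14} \approx -57.071$)
$\frac{y - 4239}{-973 + 29 \left(-20 + 36\right)} = \frac{- \frac{799}{14} - 4239}{-973 + 29 \left(-20 + 36\right)} = - \frac{60145}{14 \left(-973 + 29 \cdot 16\right)} = - \frac{60145}{14 \left(-973 + 464\right)} = - \frac{60145}{14 \left(-509\right)} = \left(- \frac{60145}{14}\right) \left(- \frac{1}{509}\right) = \frac{60145}{7126}$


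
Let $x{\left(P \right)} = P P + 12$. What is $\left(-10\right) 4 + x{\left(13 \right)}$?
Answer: $141$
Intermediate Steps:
$x{\left(P \right)} = 12 + P^{2}$ ($x{\left(P \right)} = P^{2} + 12 = 12 + P^{2}$)
$\left(-10\right) 4 + x{\left(13 \right)} = \left(-10\right) 4 + \left(12 + 13^{2}\right) = -40 + \left(12 + 169\right) = -40 + 181 = 141$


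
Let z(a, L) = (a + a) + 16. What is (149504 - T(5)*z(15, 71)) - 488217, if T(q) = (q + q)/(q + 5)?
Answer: -338759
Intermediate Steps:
T(q) = 2*q/(5 + q) (T(q) = (2*q)/(5 + q) = 2*q/(5 + q))
z(a, L) = 16 + 2*a (z(a, L) = 2*a + 16 = 16 + 2*a)
(149504 - T(5)*z(15, 71)) - 488217 = (149504 - 2*5/(5 + 5)*(16 + 2*15)) - 488217 = (149504 - 2*5/10*(16 + 30)) - 488217 = (149504 - 2*5*(⅒)*46) - 488217 = (149504 - 46) - 488217 = 149458 - 488217 = -338759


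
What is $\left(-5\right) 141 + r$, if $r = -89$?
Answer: $-794$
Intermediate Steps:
$\left(-5\right) 141 + r = \left(-5\right) 141 - 89 = -705 - 89 = -794$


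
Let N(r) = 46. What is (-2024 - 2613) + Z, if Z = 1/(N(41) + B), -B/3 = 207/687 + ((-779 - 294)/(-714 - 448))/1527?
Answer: -28321459800331/6107741049 ≈ -4637.0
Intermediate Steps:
B = -122677523/135443882 (B = -3*(207/687 + ((-779 - 294)/(-714 - 448))/1527) = -3*(207*(1/687) - 1073/(-1162)*(1/1527)) = -3*(69/229 - 1073*(-1/1162)*(1/1527)) = -3*(69/229 + (1073/1162)*(1/1527)) = -3*(69/229 + 1073/1774374) = -3*122677523/406331646 = -122677523/135443882 ≈ -0.90574)
Z = 135443882/6107741049 (Z = 1/(46 - 122677523/135443882) = 1/(6107741049/135443882) = 135443882/6107741049 ≈ 0.022176)
(-2024 - 2613) + Z = (-2024 - 2613) + 135443882/6107741049 = -4637 + 135443882/6107741049 = -28321459800331/6107741049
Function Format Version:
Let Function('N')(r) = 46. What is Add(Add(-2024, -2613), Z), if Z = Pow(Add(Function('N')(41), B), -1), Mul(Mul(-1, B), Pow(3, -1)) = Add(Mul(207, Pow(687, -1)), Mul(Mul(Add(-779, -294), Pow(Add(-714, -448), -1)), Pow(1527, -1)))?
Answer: Rational(-28321459800331, 6107741049) ≈ -4637.0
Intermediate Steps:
B = Rational(-122677523, 135443882) (B = Mul(-3, Add(Mul(207, Pow(687, -1)), Mul(Mul(Add(-779, -294), Pow(Add(-714, -448), -1)), Pow(1527, -1)))) = Mul(-3, Add(Mul(207, Rational(1, 687)), Mul(Mul(-1073, Pow(-1162, -1)), Rational(1, 1527)))) = Mul(-3, Add(Rational(69, 229), Mul(Mul(-1073, Rational(-1, 1162)), Rational(1, 1527)))) = Mul(-3, Add(Rational(69, 229), Mul(Rational(1073, 1162), Rational(1, 1527)))) = Mul(-3, Add(Rational(69, 229), Rational(1073, 1774374))) = Mul(-3, Rational(122677523, 406331646)) = Rational(-122677523, 135443882) ≈ -0.90574)
Z = Rational(135443882, 6107741049) (Z = Pow(Add(46, Rational(-122677523, 135443882)), -1) = Pow(Rational(6107741049, 135443882), -1) = Rational(135443882, 6107741049) ≈ 0.022176)
Add(Add(-2024, -2613), Z) = Add(Add(-2024, -2613), Rational(135443882, 6107741049)) = Add(-4637, Rational(135443882, 6107741049)) = Rational(-28321459800331, 6107741049)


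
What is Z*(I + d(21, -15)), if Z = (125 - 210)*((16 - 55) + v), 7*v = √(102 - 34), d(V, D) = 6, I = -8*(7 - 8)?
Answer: 46410 - 340*√17 ≈ 45008.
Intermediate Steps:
I = 8 (I = -8*(-1) = 8)
v = 2*√17/7 (v = √(102 - 34)/7 = √68/7 = (2*√17)/7 = 2*√17/7 ≈ 1.1780)
Z = 3315 - 170*√17/7 (Z = (125 - 210)*((16 - 55) + 2*√17/7) = -85*(-39 + 2*√17/7) = 3315 - 170*√17/7 ≈ 3214.9)
Z*(I + d(21, -15)) = (3315 - 170*√17/7)*(8 + 6) = (3315 - 170*√17/7)*14 = 46410 - 340*√17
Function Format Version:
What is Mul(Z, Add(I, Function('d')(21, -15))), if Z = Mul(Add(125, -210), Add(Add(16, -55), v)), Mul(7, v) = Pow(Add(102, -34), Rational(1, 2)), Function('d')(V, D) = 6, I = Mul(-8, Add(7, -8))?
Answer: Add(46410, Mul(-340, Pow(17, Rational(1, 2)))) ≈ 45008.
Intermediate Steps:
I = 8 (I = Mul(-8, -1) = 8)
v = Mul(Rational(2, 7), Pow(17, Rational(1, 2))) (v = Mul(Rational(1, 7), Pow(Add(102, -34), Rational(1, 2))) = Mul(Rational(1, 7), Pow(68, Rational(1, 2))) = Mul(Rational(1, 7), Mul(2, Pow(17, Rational(1, 2)))) = Mul(Rational(2, 7), Pow(17, Rational(1, 2))) ≈ 1.1780)
Z = Add(3315, Mul(Rational(-170, 7), Pow(17, Rational(1, 2)))) (Z = Mul(Add(125, -210), Add(Add(16, -55), Mul(Rational(2, 7), Pow(17, Rational(1, 2))))) = Mul(-85, Add(-39, Mul(Rational(2, 7), Pow(17, Rational(1, 2))))) = Add(3315, Mul(Rational(-170, 7), Pow(17, Rational(1, 2)))) ≈ 3214.9)
Mul(Z, Add(I, Function('d')(21, -15))) = Mul(Add(3315, Mul(Rational(-170, 7), Pow(17, Rational(1, 2)))), Add(8, 6)) = Mul(Add(3315, Mul(Rational(-170, 7), Pow(17, Rational(1, 2)))), 14) = Add(46410, Mul(-340, Pow(17, Rational(1, 2))))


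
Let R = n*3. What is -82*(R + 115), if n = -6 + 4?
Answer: -8938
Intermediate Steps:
n = -2
R = -6 (R = -2*3 = -6)
-82*(R + 115) = -82*(-6 + 115) = -82*109 = -8938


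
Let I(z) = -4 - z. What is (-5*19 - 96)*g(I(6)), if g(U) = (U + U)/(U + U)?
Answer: -191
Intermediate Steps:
g(U) = 1 (g(U) = (2*U)/((2*U)) = (2*U)*(1/(2*U)) = 1)
(-5*19 - 96)*g(I(6)) = (-5*19 - 96)*1 = (-95 - 96)*1 = -191*1 = -191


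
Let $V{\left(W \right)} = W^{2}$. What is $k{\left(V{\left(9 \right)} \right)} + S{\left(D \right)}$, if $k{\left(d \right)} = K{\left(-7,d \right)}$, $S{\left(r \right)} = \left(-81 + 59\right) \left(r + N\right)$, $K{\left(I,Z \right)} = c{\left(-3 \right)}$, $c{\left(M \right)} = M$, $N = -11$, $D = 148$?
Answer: $-3017$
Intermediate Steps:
$K{\left(I,Z \right)} = -3$
$S{\left(r \right)} = 242 - 22 r$ ($S{\left(r \right)} = \left(-81 + 59\right) \left(r - 11\right) = - 22 \left(-11 + r\right) = 242 - 22 r$)
$k{\left(d \right)} = -3$
$k{\left(V{\left(9 \right)} \right)} + S{\left(D \right)} = -3 + \left(242 - 3256\right) = -3 - 3014 = -3017$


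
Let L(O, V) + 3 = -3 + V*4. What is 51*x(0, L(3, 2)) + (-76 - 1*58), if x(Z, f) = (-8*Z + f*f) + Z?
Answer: 70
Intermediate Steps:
L(O, V) = -6 + 4*V (L(O, V) = -3 + (-3 + V*4) = -3 + (-3 + 4*V) = -6 + 4*V)
x(Z, f) = f**2 - 7*Z (x(Z, f) = (-8*Z + f**2) + Z = (f**2 - 8*Z) + Z = f**2 - 7*Z)
51*x(0, L(3, 2)) + (-76 - 1*58) = 51*((-6 + 4*2)**2 - 7*0) + (-76 - 1*58) = 51*((-6 + 8)**2 + 0) + (-76 - 58) = 51*(2**2 + 0) - 134 = 51*(4 + 0) - 134 = 51*4 - 134 = 204 - 134 = 70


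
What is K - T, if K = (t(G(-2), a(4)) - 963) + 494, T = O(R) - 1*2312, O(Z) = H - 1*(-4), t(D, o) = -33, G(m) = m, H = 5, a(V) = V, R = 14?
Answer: 1801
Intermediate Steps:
O(Z) = 9 (O(Z) = 5 - 1*(-4) = 5 + 4 = 9)
T = -2303 (T = 9 - 1*2312 = 9 - 2312 = -2303)
K = -502 (K = (-33 - 963) + 494 = -996 + 494 = -502)
K - T = -502 - 1*(-2303) = -502 + 2303 = 1801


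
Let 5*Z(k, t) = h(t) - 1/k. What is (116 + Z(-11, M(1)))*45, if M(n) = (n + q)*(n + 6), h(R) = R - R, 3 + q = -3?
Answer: 57429/11 ≈ 5220.8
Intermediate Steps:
q = -6 (q = -3 - 3 = -6)
h(R) = 0
M(n) = (-6 + n)*(6 + n) (M(n) = (n - 6)*(n + 6) = (-6 + n)*(6 + n))
Z(k, t) = -1/(5*k) (Z(k, t) = (0 - 1/k)/5 = (-1/k)/5 = -1/(5*k))
(116 + Z(-11, M(1)))*45 = (116 - ⅕/(-11))*45 = (116 - ⅕*(-1/11))*45 = (116 + 1/55)*45 = (6381/55)*45 = 57429/11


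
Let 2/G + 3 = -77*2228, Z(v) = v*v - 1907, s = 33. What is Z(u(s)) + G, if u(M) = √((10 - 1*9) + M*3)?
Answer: -310007115/171559 ≈ -1807.0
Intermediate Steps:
u(M) = √(1 + 3*M) (u(M) = √((10 - 9) + 3*M) = √(1 + 3*M))
Z(v) = -1907 + v² (Z(v) = v² - 1907 = -1907 + v²)
G = -2/171559 (G = 2/(-3 - 77*2228) = 2/(-3 - 171556) = 2/(-171559) = 2*(-1/171559) = -2/171559 ≈ -1.1658e-5)
Z(u(s)) + G = (-1907 + (√(1 + 3*33))²) - 2/171559 = (-1907 + (√(1 + 99))²) - 2/171559 = (-1907 + (√100)²) - 2/171559 = (-1907 + 10²) - 2/171559 = (-1907 + 100) - 2/171559 = -1807 - 2/171559 = -310007115/171559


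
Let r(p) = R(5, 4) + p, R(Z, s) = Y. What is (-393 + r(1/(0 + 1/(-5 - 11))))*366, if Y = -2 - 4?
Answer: -151890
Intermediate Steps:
Y = -6
R(Z, s) = -6
r(p) = -6 + p
(-393 + r(1/(0 + 1/(-5 - 11))))*366 = (-393 + (-6 + 1/(0 + 1/(-5 - 11))))*366 = (-393 + (-6 + 1/(0 + 1/(-16))))*366 = (-393 + (-6 + 1/(0 - 1/16)))*366 = (-393 + (-6 + 1/(-1/16)))*366 = (-393 + (-6 - 16))*366 = (-393 - 22)*366 = -415*366 = -151890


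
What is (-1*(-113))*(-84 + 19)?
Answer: -7345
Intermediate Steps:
(-1*(-113))*(-84 + 19) = 113*(-65) = -7345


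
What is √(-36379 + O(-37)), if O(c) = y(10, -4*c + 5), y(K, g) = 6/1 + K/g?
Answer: I*√94606003/51 ≈ 190.72*I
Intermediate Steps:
y(K, g) = 6 + K/g (y(K, g) = 6*1 + K/g = 6 + K/g)
O(c) = 6 + 10/(5 - 4*c) (O(c) = 6 + 10/(-4*c + 5) = 6 + 10/(5 - 4*c))
√(-36379 + O(-37)) = √(-36379 + 8*(-5 + 3*(-37))/(-5 + 4*(-37))) = √(-36379 + 8*(-5 - 111)/(-5 - 148)) = √(-36379 + 8*(-116)/(-153)) = √(-36379 + 8*(-1/153)*(-116)) = √(-36379 + 928/153) = √(-5565059/153) = I*√94606003/51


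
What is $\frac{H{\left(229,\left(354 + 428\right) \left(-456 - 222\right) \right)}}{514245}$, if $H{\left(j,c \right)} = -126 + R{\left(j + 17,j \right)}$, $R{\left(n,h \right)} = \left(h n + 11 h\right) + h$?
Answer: $\frac{19652}{171415} \approx 0.11465$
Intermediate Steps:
$R{\left(n,h \right)} = 12 h + h n$ ($R{\left(n,h \right)} = \left(11 h + h n\right) + h = 12 h + h n$)
$H{\left(j,c \right)} = -126 + j \left(29 + j\right)$ ($H{\left(j,c \right)} = -126 + j \left(12 + \left(j + 17\right)\right) = -126 + j \left(12 + \left(17 + j\right)\right) = -126 + j \left(29 + j\right)$)
$\frac{H{\left(229,\left(354 + 428\right) \left(-456 - 222\right) \right)}}{514245} = \frac{-126 + 229 \left(29 + 229\right)}{514245} = \left(-126 + 229 \cdot 258\right) \frac{1}{514245} = \left(-126 + 59082\right) \frac{1}{514245} = 58956 \cdot \frac{1}{514245} = \frac{19652}{171415}$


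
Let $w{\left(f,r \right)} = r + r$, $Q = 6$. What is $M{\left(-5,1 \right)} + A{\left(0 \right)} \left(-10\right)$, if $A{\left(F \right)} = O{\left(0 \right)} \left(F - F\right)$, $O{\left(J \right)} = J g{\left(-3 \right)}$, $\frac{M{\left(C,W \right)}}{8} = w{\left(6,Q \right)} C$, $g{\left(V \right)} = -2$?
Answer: $-480$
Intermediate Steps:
$w{\left(f,r \right)} = 2 r$
$M{\left(C,W \right)} = 96 C$ ($M{\left(C,W \right)} = 8 \cdot 2 \cdot 6 C = 8 \cdot 12 C = 96 C$)
$O{\left(J \right)} = - 2 J$ ($O{\left(J \right)} = J \left(-2\right) = - 2 J$)
$A{\left(F \right)} = 0$ ($A{\left(F \right)} = \left(-2\right) 0 \left(F - F\right) = 0 \cdot 0 = 0$)
$M{\left(-5,1 \right)} + A{\left(0 \right)} \left(-10\right) = 96 \left(-5\right) + 0 \left(-10\right) = -480 + 0 = -480$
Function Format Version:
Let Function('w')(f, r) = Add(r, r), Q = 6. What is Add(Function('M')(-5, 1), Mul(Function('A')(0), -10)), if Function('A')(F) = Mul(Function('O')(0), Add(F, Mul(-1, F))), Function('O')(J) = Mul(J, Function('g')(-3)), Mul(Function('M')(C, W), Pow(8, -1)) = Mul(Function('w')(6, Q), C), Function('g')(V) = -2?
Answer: -480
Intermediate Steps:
Function('w')(f, r) = Mul(2, r)
Function('M')(C, W) = Mul(96, C) (Function('M')(C, W) = Mul(8, Mul(Mul(2, 6), C)) = Mul(8, Mul(12, C)) = Mul(96, C))
Function('O')(J) = Mul(-2, J) (Function('O')(J) = Mul(J, -2) = Mul(-2, J))
Function('A')(F) = 0 (Function('A')(F) = Mul(Mul(-2, 0), Add(F, Mul(-1, F))) = Mul(0, 0) = 0)
Add(Function('M')(-5, 1), Mul(Function('A')(0), -10)) = Add(Mul(96, -5), Mul(0, -10)) = Add(-480, 0) = -480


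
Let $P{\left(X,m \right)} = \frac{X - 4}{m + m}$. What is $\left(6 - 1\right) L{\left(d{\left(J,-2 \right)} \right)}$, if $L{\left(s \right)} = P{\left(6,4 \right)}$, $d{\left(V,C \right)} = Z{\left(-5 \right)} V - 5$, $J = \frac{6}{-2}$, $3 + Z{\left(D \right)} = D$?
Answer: $\frac{5}{4} \approx 1.25$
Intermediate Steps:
$Z{\left(D \right)} = -3 + D$
$J = -3$ ($J = 6 \left(- \frac{1}{2}\right) = -3$)
$d{\left(V,C \right)} = -5 - 8 V$ ($d{\left(V,C \right)} = \left(-3 - 5\right) V - 5 = - 8 V - 5 = -5 - 8 V$)
$P{\left(X,m \right)} = \frac{-4 + X}{2 m}$
$L{\left(s \right)} = \frac{1}{4}$ ($L{\left(s \right)} = \frac{-4 + 6}{2 \cdot 4} = \frac{1}{2} \cdot \frac{1}{4} \cdot 2 = \frac{1}{4}$)
$\left(6 - 1\right) L{\left(d{\left(J,-2 \right)} \right)} = \left(6 - 1\right) \frac{1}{4} = 5 \cdot \frac{1}{4} = \frac{5}{4}$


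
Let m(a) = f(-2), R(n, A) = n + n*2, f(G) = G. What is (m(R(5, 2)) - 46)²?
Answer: 2304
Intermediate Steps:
R(n, A) = 3*n (R(n, A) = n + 2*n = 3*n)
m(a) = -2
(m(R(5, 2)) - 46)² = (-2 - 46)² = (-48)² = 2304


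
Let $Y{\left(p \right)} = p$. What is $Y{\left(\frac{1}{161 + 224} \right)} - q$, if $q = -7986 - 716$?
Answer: $\frac{3350271}{385} \approx 8702.0$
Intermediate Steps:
$q = -8702$
$Y{\left(\frac{1}{161 + 224} \right)} - q = \frac{1}{161 + 224} - -8702 = \frac{1}{385} + 8702 = \frac{3350271}{385}$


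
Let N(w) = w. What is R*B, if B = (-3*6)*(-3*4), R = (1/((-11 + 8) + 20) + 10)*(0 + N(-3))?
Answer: -110808/17 ≈ -6518.1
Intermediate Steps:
R = -513/17 (R = (1/((-11 + 8) + 20) + 10)*(0 - 3) = (1/(-3 + 20) + 10)*(-3) = (1/17 + 10)*(-3) = (171/17)*(-3) = -513/17 ≈ -30.176)
B = 216 (B = -18*(-12) = 216)
R*B = -513/17*216 = -110808/17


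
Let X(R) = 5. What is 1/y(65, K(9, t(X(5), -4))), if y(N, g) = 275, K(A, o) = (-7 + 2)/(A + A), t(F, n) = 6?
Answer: 1/275 ≈ 0.0036364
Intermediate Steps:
K(A, o) = -5/(2*A) (K(A, o) = -5*1/(2*A) = -5/(2*A))
1/y(65, K(9, t(X(5), -4))) = 1/275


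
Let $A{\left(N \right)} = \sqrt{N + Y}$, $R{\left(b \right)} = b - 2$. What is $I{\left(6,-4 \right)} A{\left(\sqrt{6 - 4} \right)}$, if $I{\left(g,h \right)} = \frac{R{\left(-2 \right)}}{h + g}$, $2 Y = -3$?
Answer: $- i \sqrt{6 - 4 \sqrt{2}} \approx - 0.58579 i$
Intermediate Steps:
$R{\left(b \right)} = -2 + b$
$Y = - \frac{3}{2}$ ($Y = \frac{1}{2} \left(-3\right) = - \frac{3}{2} \approx -1.5$)
$I{\left(g,h \right)} = - \frac{4}{g + h}$ ($I{\left(g,h \right)} = \frac{-2 - 2}{h + g} = - \frac{4}{g + h}$)
$A{\left(N \right)} = \sqrt{- \frac{3}{2} + N}$ ($A{\left(N \right)} = \sqrt{N - \frac{3}{2}} = \sqrt{- \frac{3}{2} + N}$)
$I{\left(6,-4 \right)} A{\left(\sqrt{6 - 4} \right)} = - \frac{4}{6 - 4} \frac{\sqrt{-6 + 4 \sqrt{6 - 4}}}{2} = - \frac{4}{2} \frac{\sqrt{-6 + 4 \sqrt{2}}}{2} = \left(-4\right) \frac{1}{2} \frac{\sqrt{-6 + 4 \sqrt{2}}}{2} = - 2 \frac{\sqrt{-6 + 4 \sqrt{2}}}{2} = - \sqrt{-6 + 4 \sqrt{2}}$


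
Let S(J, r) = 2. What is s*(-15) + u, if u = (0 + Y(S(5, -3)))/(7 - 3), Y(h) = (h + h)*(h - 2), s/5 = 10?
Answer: -750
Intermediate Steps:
s = 50 (s = 5*10 = 50)
Y(h) = 2*h*(-2 + h) (Y(h) = (2*h)*(-2 + h) = 2*h*(-2 + h))
u = 0 (u = (0 + 2*2*(-2 + 2))/(7 - 3) = (0 + 2*2*0)/4 = (0 + 0)*(1/4) = 0*(1/4) = 0)
s*(-15) + u = 50*(-15) + 0 = -750 + 0 = -750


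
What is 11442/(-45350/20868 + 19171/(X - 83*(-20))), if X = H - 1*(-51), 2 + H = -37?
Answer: 5252976432/4266253 ≈ 1231.3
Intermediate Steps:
H = -39 (H = -2 - 37 = -39)
X = 12 (X = -39 - 1*(-51) = -39 + 51 = 12)
11442/(-45350/20868 + 19171/(X - 83*(-20))) = 11442/(-45350/20868 + 19171/(12 - 83*(-20))) = 11442/(-45350*1/20868 + 19171/(12 + 1660)) = 11442/(-22675/10434 + 19171/1672) = 11442/(-22675/10434 + 19171*(1/1672)) = 11442/(-22675/10434 + 1009/88) = 11442/(4266253/459096) = 11442*(459096/4266253) = 5252976432/4266253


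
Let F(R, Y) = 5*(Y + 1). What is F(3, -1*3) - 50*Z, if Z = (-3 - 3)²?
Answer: -1810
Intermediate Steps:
F(R, Y) = 5 + 5*Y (F(R, Y) = 5*(1 + Y) = 5 + 5*Y)
Z = 36 (Z = (-6)² = 36)
F(3, -1*3) - 50*Z = (5 + 5*(-1*3)) - 50*36 = (5 + 5*(-3)) - 1800 = (5 - 15) - 1800 = -10 - 1800 = -1810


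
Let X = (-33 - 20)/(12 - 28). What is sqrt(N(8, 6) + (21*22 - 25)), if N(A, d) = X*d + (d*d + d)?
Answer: sqrt(7982)/4 ≈ 22.336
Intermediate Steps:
X = 53/16 (X = -53/(-16) = -53*(-1/16) = 53/16 ≈ 3.3125)
N(A, d) = d**2 + 69*d/16 (N(A, d) = 53*d/16 + (d*d + d) = 53*d/16 + (d**2 + d) = 53*d/16 + (d + d**2) = d**2 + 69*d/16)
sqrt(N(8, 6) + (21*22 - 25)) = sqrt((1/16)*6*(69 + 16*6) + (21*22 - 25)) = sqrt((1/16)*6*(69 + 96) + (462 - 25)) = sqrt((1/16)*6*165 + 437) = sqrt(495/8 + 437) = sqrt(3991/8) = sqrt(7982)/4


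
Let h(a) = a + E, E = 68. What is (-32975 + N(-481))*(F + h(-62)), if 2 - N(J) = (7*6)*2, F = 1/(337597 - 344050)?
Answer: -142207541/717 ≈ -1.9834e+5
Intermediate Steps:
F = -1/6453 (F = 1/(-6453) = -1/6453 ≈ -0.00015497)
N(J) = -82 (N(J) = 2 - 7*6*2 = 2 - 42*2 = 2 - 1*84 = 2 - 84 = -82)
h(a) = 68 + a (h(a) = a + 68 = 68 + a)
(-32975 + N(-481))*(F + h(-62)) = (-32975 - 82)*(-1/6453 + (68 - 62)) = -33057*(-1/6453 + 6) = -33057*38717/6453 = -142207541/717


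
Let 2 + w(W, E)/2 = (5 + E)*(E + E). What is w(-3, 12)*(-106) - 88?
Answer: -86160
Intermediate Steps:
w(W, E) = -4 + 4*E*(5 + E) (w(W, E) = -4 + 2*((5 + E)*(E + E)) = -4 + 2*((5 + E)*(2*E)) = -4 + 2*(2*E*(5 + E)) = -4 + 4*E*(5 + E))
w(-3, 12)*(-106) - 88 = (-4 + 4*12² + 20*12)*(-106) - 88 = (-4 + 4*144 + 240)*(-106) - 88 = (-4 + 576 + 240)*(-106) - 88 = 812*(-106) - 88 = -86072 - 88 = -86160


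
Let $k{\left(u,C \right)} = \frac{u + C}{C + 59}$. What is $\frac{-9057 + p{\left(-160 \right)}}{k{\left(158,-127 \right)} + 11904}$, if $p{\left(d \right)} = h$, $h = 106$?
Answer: $- \frac{608668}{809441} \approx -0.75196$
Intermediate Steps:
$k{\left(u,C \right)} = \frac{C + u}{59 + C}$
$p{\left(d \right)} = 106$
$\frac{-9057 + p{\left(-160 \right)}}{k{\left(158,-127 \right)} + 11904} = \frac{-9057 + 106}{\frac{-127 + 158}{59 - 127} + 11904} = - \frac{8951}{\frac{1}{-68} \cdot 31 + 11904} = - \frac{8951}{\left(- \frac{1}{68}\right) 31 + 11904} = - \frac{8951}{- \frac{31}{68} + 11904} = - \frac{8951}{\frac{809441}{68}} = \left(-8951\right) \frac{68}{809441} = - \frac{608668}{809441}$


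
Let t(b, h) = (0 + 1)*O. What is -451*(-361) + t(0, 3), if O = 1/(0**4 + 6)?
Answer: 976867/6 ≈ 1.6281e+5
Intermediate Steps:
O = 1/6 (O = 1/(0 + 6) = 1/6 ≈ 0.16667)
t(b, h) = 1/6 (t(b, h) = (0 + 1)*(1/6) = 1*(1/6) = 1/6)
-451*(-361) + t(0, 3) = -451*(-361) + 1/6 = 162811 + 1/6 = 976867/6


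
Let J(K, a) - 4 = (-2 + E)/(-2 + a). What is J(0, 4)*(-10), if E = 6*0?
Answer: -30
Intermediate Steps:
E = 0
J(K, a) = 4 - 2/(-2 + a) (J(K, a) = 4 + (-2 + 0)/(-2 + a) = 4 - 2/(-2 + a))
J(0, 4)*(-10) = (2*(-5 + 2*4)/(-2 + 4))*(-10) = (2*(-5 + 8)/2)*(-10) = (2*(½)*3)*(-10) = 3*(-10) = -30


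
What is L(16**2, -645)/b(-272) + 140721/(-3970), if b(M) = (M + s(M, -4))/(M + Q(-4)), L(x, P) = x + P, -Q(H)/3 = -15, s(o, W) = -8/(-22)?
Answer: -2138333179/5931180 ≈ -360.52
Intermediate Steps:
s(o, W) = 4/11 (s(o, W) = -8*(-1/22) = 4/11)
Q(H) = 45 (Q(H) = -3*(-15) = 45)
L(x, P) = P + x
b(M) = (4/11 + M)/(45 + M) (b(M) = (M + 4/11)/(M + 45) = (4/11 + M)/(45 + M))
L(16**2, -645)/b(-272) + 140721/(-3970) = (-645 + 16**2)/(((4/11 - 272)/(45 - 272))) + 140721/(-3970) = (-645 + 256)/((-2988/11/(-227))) + 140721*(-1/3970) = -389/((-1/227*(-2988/11))) - 140721/3970 = -389/2988/2497 - 140721/3970 = -389*2497/2988 - 140721/3970 = -971333/2988 - 140721/3970 = -2138333179/5931180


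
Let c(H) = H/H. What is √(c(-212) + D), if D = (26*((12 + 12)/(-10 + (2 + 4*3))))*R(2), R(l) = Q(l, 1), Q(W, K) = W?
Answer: √313 ≈ 17.692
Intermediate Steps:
R(l) = l
c(H) = 1
D = 312 (D = (26*((12 + 12)/(-10 + (2 + 4*3))))*2 = (26*(24/(-10 + (2 + 12))))*2 = (26*(24/(-10 + 14)))*2 = (26*(24/4))*2 = (26*(24*(¼)))*2 = (26*6)*2 = 156*2 = 312)
√(c(-212) + D) = √(1 + 312) = √313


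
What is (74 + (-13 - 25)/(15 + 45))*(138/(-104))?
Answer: -50623/520 ≈ -97.352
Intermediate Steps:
(74 + (-13 - 25)/(15 + 45))*(138/(-104)) = (74 - 38/60)*(138*(-1/104)) = (74 - 38*1/60)*(-69/52) = (74 - 19/30)*(-69/52) = (2201/30)*(-69/52) = -50623/520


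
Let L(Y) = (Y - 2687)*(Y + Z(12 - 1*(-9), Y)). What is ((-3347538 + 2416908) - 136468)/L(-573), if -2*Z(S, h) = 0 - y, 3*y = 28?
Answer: -1600647/2779150 ≈ -0.57595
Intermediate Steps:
y = 28/3 (y = (⅓)*28 = 28/3 ≈ 9.3333)
Z(S, h) = 14/3 (Z(S, h) = -(0 - 1*28/3)/2 = -(0 - 28/3)/2 = -½*(-28/3) = 14/3)
L(Y) = (-2687 + Y)*(14/3 + Y) (L(Y) = (Y - 2687)*(Y + 14/3) = (-2687 + Y)*(14/3 + Y))
((-3347538 + 2416908) - 136468)/L(-573) = ((-3347538 + 2416908) - 136468)/(-37618/3 + (-573)² - 8047/3*(-573)) = (-930630 - 136468)/(-37618/3 + 328329 + 1536977) = -1067098/5558300/3 = -1067098*3/5558300 = -1600647/2779150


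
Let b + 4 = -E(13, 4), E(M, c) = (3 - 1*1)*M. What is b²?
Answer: 900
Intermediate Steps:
E(M, c) = 2*M (E(M, c) = (3 - 1)*M = 2*M)
b = -30 (b = -4 - 2*13 = -4 - 1*26 = -4 - 26 = -30)
b² = (-30)² = 900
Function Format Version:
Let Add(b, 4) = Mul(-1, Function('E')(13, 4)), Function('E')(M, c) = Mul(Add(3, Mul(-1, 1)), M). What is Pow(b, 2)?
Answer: 900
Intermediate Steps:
Function('E')(M, c) = Mul(2, M) (Function('E')(M, c) = Mul(Add(3, -1), M) = Mul(2, M))
b = -30 (b = Add(-4, Mul(-1, Mul(2, 13))) = Add(-4, Mul(-1, 26)) = Add(-4, -26) = -30)
Pow(b, 2) = Pow(-30, 2) = 900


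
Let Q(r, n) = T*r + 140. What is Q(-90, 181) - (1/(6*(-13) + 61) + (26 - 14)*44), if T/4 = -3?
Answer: 11765/17 ≈ 692.06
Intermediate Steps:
T = -12 (T = 4*(-3) = -12)
Q(r, n) = 140 - 12*r (Q(r, n) = -12*r + 140 = 140 - 12*r)
Q(-90, 181) - (1/(6*(-13) + 61) + (26 - 14)*44) = (140 - 12*(-90)) - (1/(6*(-13) + 61) + (26 - 14)*44) = (140 + 1080) - (1/(-78 + 61) + 12*44) = 1220 - (1/(-17) + 528) = 1220 - (-1/17 + 528) = 1220 - 1*8975/17 = 1220 - 8975/17 = 11765/17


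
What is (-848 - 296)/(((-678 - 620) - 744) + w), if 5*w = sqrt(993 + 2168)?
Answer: 5309200/9476449 + 520*sqrt(3161)/9476449 ≈ 0.56334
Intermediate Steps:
w = sqrt(3161)/5 (w = sqrt(993 + 2168)/5 = sqrt(3161)/5 ≈ 11.245)
(-848 - 296)/(((-678 - 620) - 744) + w) = (-848 - 296)/(((-678 - 620) - 744) + sqrt(3161)/5) = -1144/((-1298 - 744) + sqrt(3161)/5) = -1144/(-2042 + sqrt(3161)/5)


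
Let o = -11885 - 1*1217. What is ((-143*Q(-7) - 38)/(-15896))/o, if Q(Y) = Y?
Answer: 963/208269392 ≈ 4.6238e-6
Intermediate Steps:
o = -13102 (o = -11885 - 1217 = -13102)
((-143*Q(-7) - 38)/(-15896))/o = ((-143*(-7) - 38)/(-15896))/(-13102) = ((1001 - 38)*(-1/15896))*(-1/13102) = (963*(-1/15896))*(-1/13102) = -963/15896*(-1/13102) = 963/208269392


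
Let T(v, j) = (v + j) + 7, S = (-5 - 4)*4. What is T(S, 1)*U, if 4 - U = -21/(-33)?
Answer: -1036/11 ≈ -94.182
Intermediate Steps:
U = 37/11 (U = 4 - (-21)/(-33) = 4 - (-21)*(-1)/33 = 4 - 1*7/11 = 4 - 7/11 = 37/11 ≈ 3.3636)
S = -36 (S = -9*4 = -36)
T(v, j) = 7 + j + v (T(v, j) = (j + v) + 7 = 7 + j + v)
T(S, 1)*U = (7 + 1 - 36)*(37/11) = -28*37/11 = -1036/11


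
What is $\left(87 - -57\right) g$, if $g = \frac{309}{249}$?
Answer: $\frac{14832}{83} \approx 178.7$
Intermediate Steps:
$g = \frac{103}{83}$ ($g = 309 \cdot \frac{1}{249} = \frac{103}{83} \approx 1.241$)
$\left(87 - -57\right) g = \left(87 - -57\right) \frac{103}{83} = \left(87 + 57\right) \frac{103}{83} = 144 \cdot \frac{103}{83} = \frac{14832}{83}$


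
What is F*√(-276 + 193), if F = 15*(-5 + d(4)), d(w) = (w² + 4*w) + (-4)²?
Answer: 645*I*√83 ≈ 5876.2*I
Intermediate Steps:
d(w) = 16 + w² + 4*w (d(w) = (w² + 4*w) + 16 = 16 + w² + 4*w)
F = 645 (F = 15*(-5 + (16 + 4² + 4*4)) = 15*(-5 + (16 + 16 + 16)) = 15*(-5 + 48) = 15*43 = 645)
F*√(-276 + 193) = 645*√(-276 + 193) = 645*√(-83) = 645*(I*√83) = 645*I*√83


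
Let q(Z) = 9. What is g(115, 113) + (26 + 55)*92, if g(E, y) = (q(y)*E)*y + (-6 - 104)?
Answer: 124297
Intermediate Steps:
g(E, y) = -110 + 9*E*y (g(E, y) = (9*E)*y + (-6 - 104) = 9*E*y - 110 = -110 + 9*E*y)
g(115, 113) + (26 + 55)*92 = (-110 + 9*115*113) + (26 + 55)*92 = (-110 + 116955) + 81*92 = 116845 + 7452 = 124297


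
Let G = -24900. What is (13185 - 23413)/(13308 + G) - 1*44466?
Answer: -128859911/2898 ≈ -44465.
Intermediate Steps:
(13185 - 23413)/(13308 + G) - 1*44466 = (13185 - 23413)/(13308 - 24900) - 1*44466 = -10228/(-11592) - 44466 = -10228*(-1/11592) - 44466 = 2557/2898 - 44466 = -128859911/2898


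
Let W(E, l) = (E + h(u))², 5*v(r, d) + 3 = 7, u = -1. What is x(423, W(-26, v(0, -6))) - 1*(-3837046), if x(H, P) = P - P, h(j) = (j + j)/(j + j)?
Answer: 3837046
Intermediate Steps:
v(r, d) = ⅘ (v(r, d) = -⅗ + (⅕)*7 = -⅗ + 7/5 = ⅘)
h(j) = 1 (h(j) = (2*j)/((2*j)) = (2*j)*(1/(2*j)) = 1)
W(E, l) = (1 + E)² (W(E, l) = (E + 1)² = (1 + E)²)
x(H, P) = 0
x(423, W(-26, v(0, -6))) - 1*(-3837046) = 0 - 1*(-3837046) = 0 + 3837046 = 3837046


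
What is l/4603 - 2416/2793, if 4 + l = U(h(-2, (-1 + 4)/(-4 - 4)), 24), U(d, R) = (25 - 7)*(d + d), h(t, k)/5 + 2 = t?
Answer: -13142980/12856179 ≈ -1.0223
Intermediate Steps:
h(t, k) = -10 + 5*t
U(d, R) = 36*d (U(d, R) = 18*(2*d) = 36*d)
l = -724 (l = -4 + 36*(-10 + 5*(-2)) = -4 + 36*(-10 - 10) = -4 + 36*(-20) = -4 - 720 = -724)
l/4603 - 2416/2793 = -724/4603 - 2416/2793 = -13142980/12856179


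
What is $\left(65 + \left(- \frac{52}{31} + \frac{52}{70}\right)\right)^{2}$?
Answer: $\frac{4831779121}{1177225} \approx 4104.4$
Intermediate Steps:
$\left(65 + \left(- \frac{52}{31} + \frac{52}{70}\right)\right)^{2} = \left(65 + \left(\left(-52\right) \frac{1}{31} + 52 \cdot \frac{1}{70}\right)\right)^{2} = \left(65 + \left(- \frac{52}{31} + \frac{26}{35}\right)\right)^{2} = \left(65 - \frac{1014}{1085}\right)^{2} = \left(\frac{69511}{1085}\right)^{2} = \frac{4831779121}{1177225}$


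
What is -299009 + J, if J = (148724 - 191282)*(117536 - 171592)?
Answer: 2300216239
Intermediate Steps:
J = 2300515248 (J = -42558*(-54056) = 2300515248)
-299009 + J = -299009 + 2300515248 = 2300216239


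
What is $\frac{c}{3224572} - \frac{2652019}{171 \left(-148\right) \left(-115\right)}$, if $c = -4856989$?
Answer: $- \frac{2835938017031}{1173107355030} \approx -2.4175$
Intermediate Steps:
$\frac{c}{3224572} - \frac{2652019}{171 \left(-148\right) \left(-115\right)} = - \frac{4856989}{3224572} - \frac{2652019}{171 \left(-148\right) \left(-115\right)} = \left(-4856989\right) \frac{1}{3224572} - \frac{2652019}{\left(-25308\right) \left(-115\right)} = - \frac{4856989}{3224572} - \frac{2652019}{2910420} = - \frac{2835938017031}{1173107355030}$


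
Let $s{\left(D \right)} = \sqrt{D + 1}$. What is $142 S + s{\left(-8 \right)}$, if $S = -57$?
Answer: $-8094 + i \sqrt{7} \approx -8094.0 + 2.6458 i$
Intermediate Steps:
$s{\left(D \right)} = \sqrt{1 + D}$
$142 S + s{\left(-8 \right)} = 142 \left(-57\right) + \sqrt{1 - 8} = -8094 + \sqrt{-7} = -8094 + i \sqrt{7}$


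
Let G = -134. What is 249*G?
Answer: -33366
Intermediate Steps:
249*G = 249*(-134) = -33366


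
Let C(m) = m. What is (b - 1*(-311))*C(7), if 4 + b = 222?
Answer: 3703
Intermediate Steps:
b = 218 (b = -4 + 222 = 218)
(b - 1*(-311))*C(7) = (218 - 1*(-311))*7 = (218 + 311)*7 = 529*7 = 3703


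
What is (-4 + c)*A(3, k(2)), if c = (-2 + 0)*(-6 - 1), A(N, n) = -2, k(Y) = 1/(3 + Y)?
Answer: -20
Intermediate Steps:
c = 14 (c = -2*(-7) = 14)
(-4 + c)*A(3, k(2)) = (-4 + 14)*(-2) = 10*(-2) = -20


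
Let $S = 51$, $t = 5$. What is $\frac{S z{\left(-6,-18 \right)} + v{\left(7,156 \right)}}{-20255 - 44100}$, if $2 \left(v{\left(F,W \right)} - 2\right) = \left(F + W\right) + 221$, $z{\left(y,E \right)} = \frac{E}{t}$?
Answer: $- \frac{52}{321775} \approx -0.0001616$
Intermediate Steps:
$z{\left(y,E \right)} = \frac{E}{5}$
$v{\left(F,W \right)} = \frac{225}{2} + \frac{F}{2} + \frac{W}{2}$ ($v{\left(F,W \right)} = 2 + \frac{\left(F + W\right) + 221}{2} = 2 + \frac{221 + F + W}{2} = 2 + \left(\frac{221}{2} + \frac{F}{2} + \frac{W}{2}\right) = \frac{225}{2} + \frac{F}{2} + \frac{W}{2}$)
$\frac{S z{\left(-6,-18 \right)} + v{\left(7,156 \right)}}{-20255 - 44100} = \frac{51 \cdot \frac{1}{5} \left(-18\right) + \left(\frac{225}{2} + \frac{1}{2} \cdot 7 + \frac{1}{2} \cdot 156\right)}{-20255 - 44100} = \frac{51 \left(- \frac{18}{5}\right) + \left(\frac{225}{2} + \frac{7}{2} + 78\right)}{-64355} = \left(- \frac{918}{5} + 194\right) \left(- \frac{1}{64355}\right) = \frac{52}{5} \left(- \frac{1}{64355}\right) = - \frac{52}{321775}$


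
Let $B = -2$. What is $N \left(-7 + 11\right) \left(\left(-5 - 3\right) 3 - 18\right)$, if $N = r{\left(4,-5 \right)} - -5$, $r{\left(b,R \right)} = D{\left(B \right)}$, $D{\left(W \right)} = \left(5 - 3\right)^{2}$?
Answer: $-1512$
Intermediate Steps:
$D{\left(W \right)} = 4$ ($D{\left(W \right)} = 2^{2} = 4$)
$r{\left(b,R \right)} = 4$
$N = 9$ ($N = 4 - -5 = 4 + 5 = 9$)
$N \left(-7 + 11\right) \left(\left(-5 - 3\right) 3 - 18\right) = 9 \left(-7 + 11\right) \left(\left(-5 - 3\right) 3 - 18\right) = 9 \cdot 4 \left(\left(-8\right) 3 - 18\right) = 9 \cdot 4 \left(-24 - 18\right) = 9 \cdot 4 \left(-42\right) = 9 \left(-168\right) = -1512$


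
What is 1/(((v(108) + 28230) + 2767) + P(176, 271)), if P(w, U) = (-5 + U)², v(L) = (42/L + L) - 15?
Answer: 18/1833235 ≈ 9.8187e-6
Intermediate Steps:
v(L) = -15 + L + 42/L (v(L) = (L + 42/L) - 15 = -15 + L + 42/L)
1/(((v(108) + 28230) + 2767) + P(176, 271)) = 1/((((-15 + 108 + 42/108) + 28230) + 2767) + (-5 + 271)²) = 1/((((-15 + 108 + 42*(1/108)) + 28230) + 2767) + 266²) = 1/((((-15 + 108 + 7/18) + 28230) + 2767) + 70756) = 1/(((1681/18 + 28230) + 2767) + 70756) = 1/((509821/18 + 2767) + 70756) = 1/(559627/18 + 70756) = 1/(1833235/18) = 18/1833235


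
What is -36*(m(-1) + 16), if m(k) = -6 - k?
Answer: -396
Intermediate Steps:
-36*(m(-1) + 16) = -36*((-6 - 1*(-1)) + 16) = -36*((-6 + 1) + 16) = -36*(-5 + 16) = -36*11 = -396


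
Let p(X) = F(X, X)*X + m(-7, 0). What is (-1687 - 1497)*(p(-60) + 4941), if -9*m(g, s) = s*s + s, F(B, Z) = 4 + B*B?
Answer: 672776016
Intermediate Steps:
F(B, Z) = 4 + B²
m(g, s) = -s/9 - s²/9 (m(g, s) = -(s*s + s)/9 = -(s² + s)/9 = -(s + s²)/9 = -s/9 - s²/9)
p(X) = X*(4 + X²) (p(X) = (4 + X²)*X - ⅑*0*(1 + 0) = X*(4 + X²) - ⅑*0*1 = X*(4 + X²) + 0 = X*(4 + X²))
(-1687 - 1497)*(p(-60) + 4941) = (-1687 - 1497)*(-60*(4 + (-60)²) + 4941) = -3184*(-60*(4 + 3600) + 4941) = -3184*(-60*3604 + 4941) = -3184*(-216240 + 4941) = -3184*(-211299) = 672776016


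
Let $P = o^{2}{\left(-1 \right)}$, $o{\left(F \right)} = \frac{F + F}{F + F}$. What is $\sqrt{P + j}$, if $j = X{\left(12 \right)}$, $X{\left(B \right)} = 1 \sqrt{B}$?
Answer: $\sqrt{1 + 2 \sqrt{3}} \approx 2.1128$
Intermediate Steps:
$X{\left(B \right)} = \sqrt{B}$
$j = 2 \sqrt{3}$ ($j = \sqrt{12} = 2 \sqrt{3} \approx 3.4641$)
$o{\left(F \right)} = 1$ ($o{\left(F \right)} = \frac{2 F}{2 F} = 2 F \frac{1}{2 F} = 1$)
$P = 1$ ($P = 1^{2} = 1$)
$\sqrt{P + j} = \sqrt{1 + 2 \sqrt{3}}$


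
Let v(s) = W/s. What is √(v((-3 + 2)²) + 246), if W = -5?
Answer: √241 ≈ 15.524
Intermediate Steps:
v(s) = -5/s
√(v((-3 + 2)²) + 246) = √(-5/(-3 + 2)² + 246) = √(-5/((-1)²) + 246) = √(-5/1 + 246) = √(-5*1 + 246) = √(-5 + 246) = √241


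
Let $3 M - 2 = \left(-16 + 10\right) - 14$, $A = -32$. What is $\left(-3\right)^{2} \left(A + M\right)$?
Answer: $-342$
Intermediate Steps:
$M = -6$ ($M = \frac{2}{3} + \frac{\left(-16 + 10\right) - 14}{3} = \frac{2}{3} + \frac{-6 - 14}{3} = \frac{2}{3} + \frac{1}{3} \left(-20\right) = \frac{2}{3} - \frac{20}{3} = -6$)
$\left(-3\right)^{2} \left(A + M\right) = \left(-3\right)^{2} \left(-32 - 6\right) = 9 \left(-38\right) = -342$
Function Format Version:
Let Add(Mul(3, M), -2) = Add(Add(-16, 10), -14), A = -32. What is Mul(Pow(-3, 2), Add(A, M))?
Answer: -342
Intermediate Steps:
M = -6 (M = Add(Rational(2, 3), Mul(Rational(1, 3), Add(Add(-16, 10), -14))) = Add(Rational(2, 3), Mul(Rational(1, 3), Add(-6, -14))) = Add(Rational(2, 3), Mul(Rational(1, 3), -20)) = Add(Rational(2, 3), Rational(-20, 3)) = -6)
Mul(Pow(-3, 2), Add(A, M)) = Mul(Pow(-3, 2), Add(-32, -6)) = Mul(9, -38) = -342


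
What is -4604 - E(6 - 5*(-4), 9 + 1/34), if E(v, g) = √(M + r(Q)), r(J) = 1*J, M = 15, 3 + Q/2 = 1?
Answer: -4604 - √11 ≈ -4607.3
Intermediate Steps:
Q = -4 (Q = -6 + 2*1 = -6 + 2 = -4)
r(J) = J
E(v, g) = √11 (E(v, g) = √(15 - 4) = √11)
-4604 - E(6 - 5*(-4), 9 + 1/34) = -4604 - √11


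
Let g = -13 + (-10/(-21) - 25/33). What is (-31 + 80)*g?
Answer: -21476/33 ≈ -650.79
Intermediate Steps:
g = -3068/231 (g = -13 + (-10*(-1/21) - 25*1/33) = -13 + (10/21 - 25/33) = -13 - 65/231 = -3068/231 ≈ -13.281)
(-31 + 80)*g = (-31 + 80)*(-3068/231) = 49*(-3068/231) = -21476/33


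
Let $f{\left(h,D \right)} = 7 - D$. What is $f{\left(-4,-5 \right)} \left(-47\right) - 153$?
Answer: $-717$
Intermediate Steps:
$f{\left(-4,-5 \right)} \left(-47\right) - 153 = \left(7 - -5\right) \left(-47\right) - 153 = \left(7 + 5\right) \left(-47\right) - 153 = 12 \left(-47\right) - 153 = -564 - 153 = -717$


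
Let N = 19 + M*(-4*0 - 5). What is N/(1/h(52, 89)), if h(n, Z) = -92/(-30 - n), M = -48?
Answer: 11914/41 ≈ 290.59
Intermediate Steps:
N = 259 (N = 19 - 48*(-4*0 - 5) = 19 - 48*(0 - 5) = 19 - 48*(-5) = 19 + 240 = 259)
N/(1/h(52, 89)) = 259/(1/(92/(30 + 52))) = 259/(1/(92/82)) = 259/(1/(92*(1/82))) = 259/(1/(46/41)) = 259/(41/46) = 259*(46/41) = 11914/41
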